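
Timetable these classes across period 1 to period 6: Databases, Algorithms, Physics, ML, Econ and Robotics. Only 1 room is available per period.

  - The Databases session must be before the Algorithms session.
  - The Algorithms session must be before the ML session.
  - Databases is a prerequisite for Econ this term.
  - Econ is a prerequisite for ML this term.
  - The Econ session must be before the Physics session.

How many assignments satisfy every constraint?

30

Splitting on Databases: it can be period 1 (25), period 2 (5). Listing each branch's schedules as (Algorithms, Physics, ML, Econ, Robotics) by period number:
Databases=period 1: (2,4,5,3,6) (2,4,6,3,5) (2,5,4,3,6) (2,5,6,3,4) (2,5,6,4,3) (2,6,4,3,5) (2,6,5,3,4) (2,6,5,4,3) (3,4,5,2,6) (3,4,6,2,5) (3,5,4,2,6) (3,5,6,2,4) (3,5,6,4,2) (3,6,4,2,5) (3,6,5,2,4) (3,6,5,4,2) (4,3,5,2,6) (4,3,6,2,5) (4,5,6,2,3) (4,5,6,3,2) (4,6,5,2,3) (4,6,5,3,2) (5,3,6,2,4) (5,4,6,2,3) (5,4,6,3,2) — 25.
Databases=period 2: (3,5,6,4,1) (3,6,5,4,1) (4,5,6,3,1) (4,6,5,3,1) (5,4,6,3,1) — 5.
Summing: 25 + 5 = 30.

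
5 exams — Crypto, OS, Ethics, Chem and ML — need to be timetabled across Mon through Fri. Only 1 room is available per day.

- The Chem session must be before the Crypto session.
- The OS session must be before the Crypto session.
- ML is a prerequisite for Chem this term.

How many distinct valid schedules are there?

Splitting on Crypto: it can be Thu (3), Fri (12). Listing each branch's schedules as (OS, Ethics, Chem, ML):
Crypto=Thu: (Mon,Fri,Wed,Tue) (Tue,Fri,Wed,Mon) (Wed,Fri,Tue,Mon) — 3.
Crypto=Fri: (Mon,Tue,Thu,Wed) (Mon,Wed,Thu,Tue) (Mon,Thu,Wed,Tue) (Tue,Mon,Thu,Wed) (Tue,Wed,Thu,Mon) (Tue,Thu,Wed,Mon) (Wed,Mon,Thu,Tue) (Wed,Tue,Thu,Mon) (Wed,Thu,Tue,Mon) (Thu,Mon,Wed,Tue) (Thu,Tue,Wed,Mon) (Thu,Wed,Tue,Mon) — 12.
Summing: 3 + 12 = 15.

15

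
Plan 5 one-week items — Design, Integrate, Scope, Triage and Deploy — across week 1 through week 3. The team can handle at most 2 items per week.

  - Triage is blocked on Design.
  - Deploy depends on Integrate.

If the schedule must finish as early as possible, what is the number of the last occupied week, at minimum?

The precedence chain requires at least 2 distinct weeks.
With at most 2 per week and 5 work items, at least 3 weeks are needed.
3 works (last occupied week: week 3): for example Integrate in week 1, Deploy in week 2, Triage in week 2, Scope in week 3, Design in week 1.

week 3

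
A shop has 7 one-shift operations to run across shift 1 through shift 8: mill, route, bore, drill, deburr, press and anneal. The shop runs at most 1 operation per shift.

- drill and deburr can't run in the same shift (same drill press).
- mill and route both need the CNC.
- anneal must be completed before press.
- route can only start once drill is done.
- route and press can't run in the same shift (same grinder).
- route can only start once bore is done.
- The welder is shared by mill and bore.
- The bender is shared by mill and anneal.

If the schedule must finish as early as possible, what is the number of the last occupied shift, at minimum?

The precedence chain requires at least 2 distinct shifts.
With at most 1 per shift and 7 operations, at least 7 shifts are needed.
7 works (last occupied shift: shift 7): for example drill -> shift 2; bore -> shift 1; mill -> shift 6; route -> shift 3; press -> shift 5; deburr -> shift 7; anneal -> shift 4.

shift 7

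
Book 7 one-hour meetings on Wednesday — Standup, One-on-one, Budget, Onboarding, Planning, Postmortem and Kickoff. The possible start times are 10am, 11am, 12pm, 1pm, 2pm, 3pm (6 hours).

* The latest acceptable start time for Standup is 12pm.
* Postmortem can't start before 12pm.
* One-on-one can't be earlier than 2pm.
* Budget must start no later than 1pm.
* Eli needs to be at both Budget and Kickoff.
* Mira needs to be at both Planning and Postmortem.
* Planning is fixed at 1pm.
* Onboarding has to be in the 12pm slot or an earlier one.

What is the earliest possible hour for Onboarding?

10am

Onboarding's own window allows nothing later than 12pm.
Onboarding at 10am is achievable: One-on-one -> 2pm; Postmortem -> 12pm; Kickoff -> 11am; Planning -> 1pm; Budget -> 10am; Onboarding -> 10am; Standup -> 10am.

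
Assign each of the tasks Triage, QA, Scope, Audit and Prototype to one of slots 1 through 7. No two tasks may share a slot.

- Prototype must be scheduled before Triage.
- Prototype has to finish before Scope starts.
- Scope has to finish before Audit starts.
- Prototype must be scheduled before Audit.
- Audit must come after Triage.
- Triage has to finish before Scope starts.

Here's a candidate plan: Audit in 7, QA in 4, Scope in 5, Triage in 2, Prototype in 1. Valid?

Yes

Prototype must be scheduled before Triage — holds.
Audit must come after Triage — holds.
Scope has to finish before Audit starts — holds.
Triage has to finish before Scope starts — holds.
Prototype must be scheduled before Audit — holds.
Prototype has to finish before Scope starts — holds.
No two tasks may share a slot — holds.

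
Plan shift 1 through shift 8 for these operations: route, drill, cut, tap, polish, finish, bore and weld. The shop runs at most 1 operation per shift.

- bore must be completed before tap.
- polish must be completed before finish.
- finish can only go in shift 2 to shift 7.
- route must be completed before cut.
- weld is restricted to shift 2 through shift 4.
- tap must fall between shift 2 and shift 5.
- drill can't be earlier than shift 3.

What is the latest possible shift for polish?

Downstream work caps polish at shift 6.
polish at shift 6 is achievable: weld -> shift 2, tap -> shift 3, route -> shift 5, cut -> shift 8, drill -> shift 4, polish -> shift 6, finish -> shift 7, bore -> shift 1.

shift 6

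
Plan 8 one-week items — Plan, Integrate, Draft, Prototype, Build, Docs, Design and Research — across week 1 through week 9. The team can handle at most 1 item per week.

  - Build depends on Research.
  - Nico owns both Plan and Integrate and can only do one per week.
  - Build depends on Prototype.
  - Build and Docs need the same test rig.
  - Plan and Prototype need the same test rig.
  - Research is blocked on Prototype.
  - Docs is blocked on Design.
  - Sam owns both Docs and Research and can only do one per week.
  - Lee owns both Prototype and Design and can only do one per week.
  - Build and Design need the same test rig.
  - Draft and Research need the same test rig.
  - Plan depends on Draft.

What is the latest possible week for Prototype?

Downstream work caps Prototype at week 7.
Prototype at week 7 is achievable: Integrate in week 5, Prototype in week 7, Plan in week 2, Draft in week 1, Research in week 8, Docs in week 4, Build in week 9, Design in week 3.

week 7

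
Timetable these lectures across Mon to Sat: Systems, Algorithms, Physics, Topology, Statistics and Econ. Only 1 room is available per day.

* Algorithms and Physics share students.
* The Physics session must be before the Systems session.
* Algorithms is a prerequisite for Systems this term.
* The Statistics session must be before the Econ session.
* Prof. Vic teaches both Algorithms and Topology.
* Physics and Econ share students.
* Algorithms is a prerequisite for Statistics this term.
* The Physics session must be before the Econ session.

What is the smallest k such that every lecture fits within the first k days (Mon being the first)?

6

The precedence chain requires at least 3 distinct days.
With at most 1 per day and 6 lectures, at least 6 days are needed.
6 works (last occupied day: Sat): for example Algorithms -> Mon, Physics -> Tue, Systems -> Wed, Econ -> Fri, Topology -> Sat, Statistics -> Thu.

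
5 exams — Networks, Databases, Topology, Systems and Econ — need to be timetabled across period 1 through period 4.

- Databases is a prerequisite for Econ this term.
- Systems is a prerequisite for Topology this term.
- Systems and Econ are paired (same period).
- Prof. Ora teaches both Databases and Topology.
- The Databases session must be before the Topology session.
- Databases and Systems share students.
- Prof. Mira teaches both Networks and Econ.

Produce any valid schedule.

Systems -> period 2; Topology -> period 3; Databases -> period 1; Networks -> period 1; Econ -> period 2

Checking: Systems(period 2) before Topology(period 3); Databases(period 1) before Topology(period 3); Databases(period 1) before Econ(period 2); Networks(period 1) != Econ(period 2); Databases(period 1) != Topology(period 3); Databases(period 1) != Systems(period 2); Systems = Econ = period 2.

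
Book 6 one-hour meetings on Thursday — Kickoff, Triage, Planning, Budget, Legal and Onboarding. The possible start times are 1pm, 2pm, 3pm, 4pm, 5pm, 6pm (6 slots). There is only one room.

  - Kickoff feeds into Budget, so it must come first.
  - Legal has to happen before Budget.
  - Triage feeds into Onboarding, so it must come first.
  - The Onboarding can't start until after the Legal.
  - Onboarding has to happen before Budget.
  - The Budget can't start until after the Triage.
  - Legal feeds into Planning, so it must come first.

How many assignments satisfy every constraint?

33

Splitting on Kickoff: it can be 1pm (7), 2pm (7), 3pm (7), 4pm (7), 5pm (5). Listing each branch's schedules as (Triage, Planning, Budget, Legal, Onboarding):
Kickoff=1pm: (2pm,4pm,6pm,3pm,5pm) (2pm,5pm,6pm,3pm,4pm) (2pm,6pm,5pm,3pm,4pm) (3pm,4pm,6pm,2pm,5pm) (3pm,5pm,6pm,2pm,4pm) (3pm,6pm,5pm,2pm,4pm) (4pm,3pm,6pm,2pm,5pm) — 7.
Kickoff=2pm: (1pm,4pm,6pm,3pm,5pm) (1pm,5pm,6pm,3pm,4pm) (1pm,6pm,5pm,3pm,4pm) (3pm,4pm,6pm,1pm,5pm) (3pm,5pm,6pm,1pm,4pm) (3pm,6pm,5pm,1pm,4pm) (4pm,3pm,6pm,1pm,5pm) — 7.
Kickoff=3pm: (1pm,4pm,6pm,2pm,5pm) (1pm,5pm,6pm,2pm,4pm) (1pm,6pm,5pm,2pm,4pm) (2pm,4pm,6pm,1pm,5pm) (2pm,5pm,6pm,1pm,4pm) (2pm,6pm,5pm,1pm,4pm) (4pm,2pm,6pm,1pm,5pm) — 7.
Kickoff=4pm: (1pm,3pm,6pm,2pm,5pm) (1pm,5pm,6pm,2pm,3pm) (1pm,6pm,5pm,2pm,3pm) (2pm,3pm,6pm,1pm,5pm) (2pm,5pm,6pm,1pm,3pm) (2pm,6pm,5pm,1pm,3pm) (3pm,2pm,6pm,1pm,5pm) — 7.
Kickoff=5pm: (1pm,3pm,6pm,2pm,4pm) (1pm,4pm,6pm,2pm,3pm) (2pm,3pm,6pm,1pm,4pm) (2pm,4pm,6pm,1pm,3pm) (3pm,2pm,6pm,1pm,4pm) — 5.
Summing: 7 + 7 + 7 + 7 + 5 = 33.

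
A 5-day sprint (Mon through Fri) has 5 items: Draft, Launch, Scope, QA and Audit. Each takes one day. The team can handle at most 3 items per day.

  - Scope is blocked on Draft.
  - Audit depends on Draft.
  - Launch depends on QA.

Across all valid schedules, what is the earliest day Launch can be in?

Tue

Precedence pushes Launch to at least Tue.
Launch at Tue is achievable: Audit in Tue; Draft in Mon; Scope in Tue; QA in Mon; Launch in Tue.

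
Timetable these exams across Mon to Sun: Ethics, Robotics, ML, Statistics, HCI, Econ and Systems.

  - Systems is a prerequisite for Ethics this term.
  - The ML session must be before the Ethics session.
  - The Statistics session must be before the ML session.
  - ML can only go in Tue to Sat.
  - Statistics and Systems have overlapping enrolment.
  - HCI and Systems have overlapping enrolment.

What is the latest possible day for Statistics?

Downstream work caps Statistics at Fri.
Statistics at Fri is achievable: Econ=Mon, HCI=Tue, ML=Sat, Systems=Mon, Statistics=Fri, Ethics=Sun, Robotics=Mon.

Fri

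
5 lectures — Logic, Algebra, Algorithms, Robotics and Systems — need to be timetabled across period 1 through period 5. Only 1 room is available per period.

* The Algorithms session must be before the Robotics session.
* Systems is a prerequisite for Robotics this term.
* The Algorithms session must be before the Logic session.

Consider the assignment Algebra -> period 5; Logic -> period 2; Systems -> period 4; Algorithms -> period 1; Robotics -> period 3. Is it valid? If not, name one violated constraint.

The Algorithms session must be before the Logic session — holds.
Systems is a prerequisite for Robotics this term — violated.
The Algorithms session must be before the Robotics session — holds.
Only 1 room is available per period — holds.

Invalid. Systems is a prerequisite for Robotics this term.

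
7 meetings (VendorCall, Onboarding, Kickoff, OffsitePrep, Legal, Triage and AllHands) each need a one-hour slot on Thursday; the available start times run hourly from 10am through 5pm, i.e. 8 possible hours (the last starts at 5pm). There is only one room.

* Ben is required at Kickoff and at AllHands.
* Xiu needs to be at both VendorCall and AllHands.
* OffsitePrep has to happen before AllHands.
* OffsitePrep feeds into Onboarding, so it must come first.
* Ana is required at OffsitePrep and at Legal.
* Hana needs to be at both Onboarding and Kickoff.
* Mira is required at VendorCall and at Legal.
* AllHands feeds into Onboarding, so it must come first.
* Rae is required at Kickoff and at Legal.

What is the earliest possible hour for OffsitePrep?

Downstream work caps OffsitePrep at 3pm.
OffsitePrep at 10am is achievable: VendorCall -> 1pm, AllHands -> 11am, Kickoff -> 2pm, Legal -> 3pm, Triage -> 4pm, Onboarding -> 12pm, OffsitePrep -> 10am.

10am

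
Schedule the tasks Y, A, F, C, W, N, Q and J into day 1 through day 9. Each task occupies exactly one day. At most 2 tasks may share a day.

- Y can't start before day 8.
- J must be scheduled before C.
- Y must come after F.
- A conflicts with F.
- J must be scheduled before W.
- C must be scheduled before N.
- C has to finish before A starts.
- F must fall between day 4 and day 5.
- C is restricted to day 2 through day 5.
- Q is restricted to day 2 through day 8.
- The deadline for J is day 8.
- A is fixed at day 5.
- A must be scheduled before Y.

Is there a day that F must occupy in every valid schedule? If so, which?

F's window is day 4–day 5.
A is fixed at day 5, and F can't share a day with A.
So F must be day 4.

day 4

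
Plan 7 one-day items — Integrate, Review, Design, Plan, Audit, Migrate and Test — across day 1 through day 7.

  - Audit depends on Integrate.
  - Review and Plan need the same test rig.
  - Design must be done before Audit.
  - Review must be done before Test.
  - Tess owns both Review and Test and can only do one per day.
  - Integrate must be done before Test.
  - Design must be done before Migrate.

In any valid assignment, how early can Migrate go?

day 2

Precedence pushes Migrate to at least day 2.
Migrate at day 2 is achievable: Audit=day 2, Plan=day 2, Migrate=day 2, Test=day 2, Integrate=day 1, Design=day 1, Review=day 1.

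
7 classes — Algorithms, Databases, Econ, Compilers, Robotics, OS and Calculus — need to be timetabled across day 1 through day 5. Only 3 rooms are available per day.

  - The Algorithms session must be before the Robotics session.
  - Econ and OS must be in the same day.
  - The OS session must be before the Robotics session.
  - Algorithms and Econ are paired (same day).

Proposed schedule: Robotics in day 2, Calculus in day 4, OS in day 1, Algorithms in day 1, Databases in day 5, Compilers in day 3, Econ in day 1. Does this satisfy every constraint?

Yes

Econ and OS must be in the same day — holds.
Algorithms and Econ are paired (same day) — holds.
The Algorithms session must be before the Robotics session — holds.
Only 3 rooms are available per day — holds.
The OS session must be before the Robotics session — holds.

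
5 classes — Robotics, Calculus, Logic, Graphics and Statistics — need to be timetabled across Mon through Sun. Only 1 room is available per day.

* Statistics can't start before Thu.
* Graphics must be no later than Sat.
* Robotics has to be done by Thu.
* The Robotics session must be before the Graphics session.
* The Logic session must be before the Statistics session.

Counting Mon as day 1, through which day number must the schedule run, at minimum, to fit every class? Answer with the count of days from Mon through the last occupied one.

5 days

The precedence chain requires at least 2 distinct days.
With at most 1 per day and 5 classes, at least 5 days are needed.
Statistics can't be placed before Thu — that is day 4 counting from Mon — so the schedule must run through at least 4 days.
5 works (last occupied day: Fri): for example Statistics=Thu; Calculus=Fri; Graphics=Wed; Robotics=Mon; Logic=Tue.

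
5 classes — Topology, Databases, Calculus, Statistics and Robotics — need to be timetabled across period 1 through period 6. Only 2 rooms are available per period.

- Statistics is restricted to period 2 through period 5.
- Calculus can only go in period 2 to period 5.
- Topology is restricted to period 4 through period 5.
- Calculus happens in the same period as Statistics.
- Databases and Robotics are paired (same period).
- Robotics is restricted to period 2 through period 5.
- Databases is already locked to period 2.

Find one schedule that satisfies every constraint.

Topology in period 4; Calculus in period 3; Statistics in period 3; Robotics in period 2; Databases in period 2

Checking: Databases = Robotics = period 2; Calculus = Statistics = period 3; Calculus=period 3 in [period 2,period 5]; Databases=period 2 in [period 2,period 2]; Statistics=period 3 in [period 2,period 5]; Robotics=period 2 in [period 2,period 5]; Topology=period 4 in [period 4,period 5]; max 2 per period (cap 2).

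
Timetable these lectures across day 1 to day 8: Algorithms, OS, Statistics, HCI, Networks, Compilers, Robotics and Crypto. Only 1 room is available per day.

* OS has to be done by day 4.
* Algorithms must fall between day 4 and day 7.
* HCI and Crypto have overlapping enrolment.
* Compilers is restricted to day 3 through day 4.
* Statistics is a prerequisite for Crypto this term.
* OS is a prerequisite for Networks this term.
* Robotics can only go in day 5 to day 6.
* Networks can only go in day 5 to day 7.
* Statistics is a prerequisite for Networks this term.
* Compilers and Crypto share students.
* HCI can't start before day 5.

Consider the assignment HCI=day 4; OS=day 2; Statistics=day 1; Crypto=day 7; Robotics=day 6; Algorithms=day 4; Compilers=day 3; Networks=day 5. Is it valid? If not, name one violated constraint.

Statistics is a prerequisite for Networks this term — holds.
Statistics is a prerequisite for Crypto this term — holds.
OS has to be done by day 4 — holds.
Compilers and Crypto share students — holds.
HCI and Crypto have overlapping enrolment — holds.
Robotics can only go in day 5 to day 6 — holds.
OS is a prerequisite for Networks this term — holds.
Compilers is restricted to day 3 through day 4 — holds.
Algorithms must fall between day 4 and day 7 — holds.
Networks can only go in day 5 to day 7 — holds.
Only 1 room is available per day — violated.
HCI can't start before day 5 — violated.

No — it violates: HCI can't start before day 5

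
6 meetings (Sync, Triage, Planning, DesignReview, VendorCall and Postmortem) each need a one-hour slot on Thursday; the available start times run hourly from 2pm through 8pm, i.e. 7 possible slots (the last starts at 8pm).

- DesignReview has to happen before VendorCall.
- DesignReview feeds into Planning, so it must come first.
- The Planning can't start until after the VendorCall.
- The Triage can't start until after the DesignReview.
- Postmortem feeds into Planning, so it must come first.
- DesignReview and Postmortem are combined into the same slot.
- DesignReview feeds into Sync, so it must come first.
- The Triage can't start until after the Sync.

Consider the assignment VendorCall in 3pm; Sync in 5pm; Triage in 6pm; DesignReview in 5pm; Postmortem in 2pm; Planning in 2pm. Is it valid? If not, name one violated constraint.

No — it violates: DesignReview feeds into Planning, so it must come first

DesignReview and Postmortem are combined into the same slot — violated.
The Planning can't start until after the VendorCall — violated.
DesignReview feeds into Sync, so it must come first — violated.
The Triage can't start until after the Sync — holds.
DesignReview feeds into Planning, so it must come first — violated.
Postmortem feeds into Planning, so it must come first — violated.
The Triage can't start until after the DesignReview — holds.
DesignReview has to happen before VendorCall — violated.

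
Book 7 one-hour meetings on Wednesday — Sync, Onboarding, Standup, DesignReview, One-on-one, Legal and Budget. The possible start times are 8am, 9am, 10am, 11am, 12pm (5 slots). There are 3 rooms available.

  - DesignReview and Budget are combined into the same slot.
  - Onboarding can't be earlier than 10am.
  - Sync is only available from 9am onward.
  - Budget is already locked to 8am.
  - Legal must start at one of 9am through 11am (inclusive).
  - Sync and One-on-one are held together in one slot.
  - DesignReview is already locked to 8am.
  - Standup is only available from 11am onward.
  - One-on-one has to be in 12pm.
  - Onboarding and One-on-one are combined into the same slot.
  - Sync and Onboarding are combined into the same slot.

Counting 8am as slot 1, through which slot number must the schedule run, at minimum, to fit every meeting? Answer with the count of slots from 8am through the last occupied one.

With at most 3 per slot and 7 meetings, at least 3 slots are needed.
One-on-one can't be placed before 12pm — that is slot 5 counting from 8am — so the schedule must run through at least 5 slots.
5 works (last occupied slot: 12pm): for example Legal -> 9am, Onboarding -> 12pm, One-on-one -> 12pm, Budget -> 8am, DesignReview -> 8am, Standup -> 11am, Sync -> 12pm.

5 slots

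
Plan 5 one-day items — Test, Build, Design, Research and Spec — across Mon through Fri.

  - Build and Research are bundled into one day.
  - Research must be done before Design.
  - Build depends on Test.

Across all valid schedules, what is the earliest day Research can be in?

Tue

Research must be in the same day as Build, which can't be before Tue, so Research is at least Tue; downstream work caps Research at Thu.
Research at Tue is achievable: Spec -> Mon; Research -> Tue; Build -> Tue; Design -> Wed; Test -> Mon.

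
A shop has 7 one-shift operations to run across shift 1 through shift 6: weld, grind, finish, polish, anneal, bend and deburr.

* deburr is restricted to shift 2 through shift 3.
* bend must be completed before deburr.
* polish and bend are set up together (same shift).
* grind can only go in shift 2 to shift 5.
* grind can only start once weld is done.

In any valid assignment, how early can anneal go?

anneal at shift 1 is achievable: deburr in shift 2, anneal in shift 1, weld in shift 1, grind in shift 2, bend in shift 1, finish in shift 1, polish in shift 1.

shift 1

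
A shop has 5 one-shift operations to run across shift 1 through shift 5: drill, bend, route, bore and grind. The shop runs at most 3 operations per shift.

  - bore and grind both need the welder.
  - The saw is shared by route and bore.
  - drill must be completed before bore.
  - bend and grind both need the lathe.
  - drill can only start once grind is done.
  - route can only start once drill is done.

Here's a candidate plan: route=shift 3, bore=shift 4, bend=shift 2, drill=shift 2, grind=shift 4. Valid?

bend and grind both need the lathe — holds.
route can only start once drill is done — holds.
The saw is shared by route and bore — holds.
drill can only start once grind is done — violated.
The shop runs at most 3 operations per shift — holds.
bore and grind both need the welder — violated.
drill must be completed before bore — holds.

No — it violates: bore and grind both need the welder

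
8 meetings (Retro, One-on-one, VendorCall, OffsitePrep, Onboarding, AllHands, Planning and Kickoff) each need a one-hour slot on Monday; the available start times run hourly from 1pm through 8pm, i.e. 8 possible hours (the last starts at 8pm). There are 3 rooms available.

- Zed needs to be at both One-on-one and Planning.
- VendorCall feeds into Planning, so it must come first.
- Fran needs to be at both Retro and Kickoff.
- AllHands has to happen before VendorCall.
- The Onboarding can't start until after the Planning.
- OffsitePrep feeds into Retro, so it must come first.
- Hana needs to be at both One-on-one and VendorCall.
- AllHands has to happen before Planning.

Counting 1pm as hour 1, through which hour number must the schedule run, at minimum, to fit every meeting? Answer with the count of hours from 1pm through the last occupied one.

4

The precedence chain requires at least 4 distinct hours.
With at most 3 per hour and 8 meetings, at least 3 hours are needed.
4 works (last occupied hour: 4pm): for example Onboarding -> 4pm; One-on-one -> 1pm; AllHands -> 1pm; Kickoff -> 3pm; OffsitePrep -> 1pm; Planning -> 3pm; VendorCall -> 2pm; Retro -> 2pm.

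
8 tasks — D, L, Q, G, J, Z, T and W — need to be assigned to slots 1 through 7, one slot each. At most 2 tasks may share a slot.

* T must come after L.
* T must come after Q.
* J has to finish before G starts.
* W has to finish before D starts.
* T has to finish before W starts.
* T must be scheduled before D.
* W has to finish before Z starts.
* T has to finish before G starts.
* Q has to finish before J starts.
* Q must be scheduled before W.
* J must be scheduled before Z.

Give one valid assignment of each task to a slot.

J in 2, Z in 4, W in 3, D in 4, Q in 1, G in 3, L in 1, T in 2

Checking: T(2) before G(3); Q(1) before W(3); T(2) before W(3); Q(1) before T(2); L(1) before T(2); W(3) before D(4); W(3) before Z(4); T(2) before D(4); Q(1) before J(2); J(2) before G(3); J(2) before Z(4); max 2 per slot (cap 2).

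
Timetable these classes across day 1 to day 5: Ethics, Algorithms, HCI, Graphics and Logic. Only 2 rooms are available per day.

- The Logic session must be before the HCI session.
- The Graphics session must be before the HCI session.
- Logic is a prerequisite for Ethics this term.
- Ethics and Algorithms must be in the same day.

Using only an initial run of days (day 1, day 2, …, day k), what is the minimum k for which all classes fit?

The precedence chain requires at least 2 distinct days.
With at most 2 per day and 5 classes, at least 3 days are needed.
3 works (last occupied day: day 3): for example Graphics -> day 1, HCI -> day 2, Algorithms -> day 3, Logic -> day 1, Ethics -> day 3.

3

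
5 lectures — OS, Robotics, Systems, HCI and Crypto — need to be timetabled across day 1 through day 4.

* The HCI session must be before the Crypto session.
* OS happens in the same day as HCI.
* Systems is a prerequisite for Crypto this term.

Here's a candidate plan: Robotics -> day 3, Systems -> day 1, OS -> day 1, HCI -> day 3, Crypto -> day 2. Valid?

Invalid. OS happens in the same day as HCI.

The HCI session must be before the Crypto session — violated.
Systems is a prerequisite for Crypto this term — holds.
OS happens in the same day as HCI — violated.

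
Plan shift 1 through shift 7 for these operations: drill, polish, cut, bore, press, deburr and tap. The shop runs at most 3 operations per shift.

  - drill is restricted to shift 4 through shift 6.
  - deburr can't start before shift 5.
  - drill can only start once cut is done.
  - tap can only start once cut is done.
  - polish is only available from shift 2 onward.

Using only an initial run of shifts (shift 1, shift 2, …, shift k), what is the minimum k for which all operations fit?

5 shifts

The precedence chain requires at least 2 distinct shifts.
With at most 3 per shift and 7 operations, at least 3 shifts are needed.
deburr can't be placed before shift 5, so the schedule must run through at least shift 5.
5 works (last occupied shift: shift 5): for example deburr in shift 5, press in shift 1, drill in shift 4, cut in shift 1, polish in shift 2, bore in shift 1, tap in shift 2.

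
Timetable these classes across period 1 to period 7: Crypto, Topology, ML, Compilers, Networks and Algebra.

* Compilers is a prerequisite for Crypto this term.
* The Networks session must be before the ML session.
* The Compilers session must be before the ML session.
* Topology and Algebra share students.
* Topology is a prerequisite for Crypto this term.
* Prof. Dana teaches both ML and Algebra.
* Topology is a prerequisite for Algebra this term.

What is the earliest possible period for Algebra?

period 2

Precedence pushes Algebra to at least period 2.
Algebra at period 2 is achievable: Algebra -> period 2, Networks -> period 1, Crypto -> period 2, Compilers -> period 1, Topology -> period 1, ML -> period 3.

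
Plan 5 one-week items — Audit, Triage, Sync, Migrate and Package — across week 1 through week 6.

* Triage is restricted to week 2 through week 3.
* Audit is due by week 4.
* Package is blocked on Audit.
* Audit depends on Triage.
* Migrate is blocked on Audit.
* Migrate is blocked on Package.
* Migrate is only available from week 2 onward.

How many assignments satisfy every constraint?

30

Splitting on Audit: it can be week 3 (18), week 4 (12). Listing each branch's schedules as (Triage, Sync, Migrate, Package) by week number:
Audit=week 3: (2,1,5,4) (2,1,6,4) (2,1,6,5) (2,2,5,4) (2,2,6,4) (2,2,6,5) (2,3,5,4) (2,3,6,4) (2,3,6,5) (2,4,5,4) (2,4,6,4) (2,4,6,5) (2,5,5,4) (2,5,6,4) (2,5,6,5) (2,6,5,4) (2,6,6,4) (2,6,6,5) — 18.
Audit=week 4: (2,1,6,5) (2,2,6,5) (2,3,6,5) (2,4,6,5) (2,5,6,5) (2,6,6,5) (3,1,6,5) (3,2,6,5) (3,3,6,5) (3,4,6,5) (3,5,6,5) (3,6,6,5) — 12.
Summing: 18 + 12 = 30.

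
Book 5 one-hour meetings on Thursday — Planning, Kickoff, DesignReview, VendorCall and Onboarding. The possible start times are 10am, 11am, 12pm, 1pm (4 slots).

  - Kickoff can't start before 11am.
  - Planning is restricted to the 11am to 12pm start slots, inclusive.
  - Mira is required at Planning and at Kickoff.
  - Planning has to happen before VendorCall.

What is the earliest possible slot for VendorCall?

Precedence pushes VendorCall to at least 12pm.
VendorCall at 12pm is achievable: DesignReview in 10am; Planning in 11am; Onboarding in 10am; Kickoff in 12pm; VendorCall in 12pm.

12pm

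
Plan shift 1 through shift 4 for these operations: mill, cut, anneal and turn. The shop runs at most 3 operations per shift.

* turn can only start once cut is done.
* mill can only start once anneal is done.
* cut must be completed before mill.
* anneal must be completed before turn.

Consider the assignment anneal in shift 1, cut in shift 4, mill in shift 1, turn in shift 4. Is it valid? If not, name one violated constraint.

The shop runs at most 3 operations per shift — holds.
mill can only start once anneal is done — violated.
turn can only start once cut is done — violated.
cut must be completed before mill — violated.
anneal must be completed before turn — holds.

No — it violates: cut must be completed before mill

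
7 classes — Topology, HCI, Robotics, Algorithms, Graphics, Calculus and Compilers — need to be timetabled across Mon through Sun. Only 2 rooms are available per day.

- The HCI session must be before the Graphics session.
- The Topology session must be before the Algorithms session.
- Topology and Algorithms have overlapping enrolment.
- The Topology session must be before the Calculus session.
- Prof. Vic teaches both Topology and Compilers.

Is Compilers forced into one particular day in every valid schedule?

No

Compilers can be Mon (e.g. Compilers -> Mon; Graphics -> Tue; Topology -> Tue; Calculus -> Wed; Algorithms -> Wed; HCI -> Mon; Robotics -> Thu) or Tue (e.g. Graphics -> Wed, Robotics -> Thu, Compilers -> Tue, Calculus -> Wed, Topology -> Mon, Algorithms -> Tue, HCI -> Mon).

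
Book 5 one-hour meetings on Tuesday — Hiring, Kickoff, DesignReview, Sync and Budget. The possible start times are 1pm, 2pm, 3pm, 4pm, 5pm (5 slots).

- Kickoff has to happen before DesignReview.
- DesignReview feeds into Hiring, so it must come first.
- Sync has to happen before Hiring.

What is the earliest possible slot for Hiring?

3pm

Precedence pushes Hiring to at least 3pm.
Hiring at 3pm is achievable: Kickoff=1pm; Hiring=3pm; Budget=1pm; DesignReview=2pm; Sync=1pm.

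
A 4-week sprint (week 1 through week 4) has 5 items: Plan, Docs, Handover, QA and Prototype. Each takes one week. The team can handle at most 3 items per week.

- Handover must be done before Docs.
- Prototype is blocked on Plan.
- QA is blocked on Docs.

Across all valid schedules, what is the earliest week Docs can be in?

Precedence pushes Docs to at least week 2; downstream work caps Docs at week 3.
Docs at week 2 is achievable: Docs -> week 2, Plan -> week 1, QA -> week 3, Prototype -> week 2, Handover -> week 1.

week 2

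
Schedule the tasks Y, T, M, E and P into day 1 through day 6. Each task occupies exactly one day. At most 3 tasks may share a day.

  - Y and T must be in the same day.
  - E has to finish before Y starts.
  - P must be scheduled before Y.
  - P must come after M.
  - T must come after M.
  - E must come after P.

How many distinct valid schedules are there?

Splitting on Y: it can be day 4 (1), day 5 (4), day 6 (10). Listing each branch's schedules as (T, M, E, P) by day number:
Y=day 4: (4,1,3,2) — 1.
Y=day 5: (5,1,3,2) (5,1,4,2) (5,1,4,3) (5,2,4,3) — 4.
Y=day 6: (6,1,3,2) (6,1,4,2) (6,1,4,3) (6,1,5,2) (6,1,5,3) (6,1,5,4) (6,2,4,3) (6,2,5,3) (6,2,5,4) (6,3,5,4) — 10.
Summing: 1 + 4 + 10 = 15.

15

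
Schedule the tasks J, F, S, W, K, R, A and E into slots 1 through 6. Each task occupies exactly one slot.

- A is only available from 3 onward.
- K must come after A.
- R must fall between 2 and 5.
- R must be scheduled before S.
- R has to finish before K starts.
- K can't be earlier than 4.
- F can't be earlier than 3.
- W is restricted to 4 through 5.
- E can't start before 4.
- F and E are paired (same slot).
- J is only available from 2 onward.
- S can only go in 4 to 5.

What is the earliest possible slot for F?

4

F is available from 3; F must be in the same slot as E, which can't be before 4, so F is at least 4.
F at 4 is achievable: J=2, A=3, K=4, E=4, R=2, W=4, S=4, F=4.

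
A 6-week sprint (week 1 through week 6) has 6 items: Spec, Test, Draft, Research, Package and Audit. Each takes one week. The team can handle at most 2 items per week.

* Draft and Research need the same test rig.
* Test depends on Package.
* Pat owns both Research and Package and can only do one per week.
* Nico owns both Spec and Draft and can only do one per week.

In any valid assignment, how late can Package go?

week 5

Downstream work caps Package at week 5.
Package at week 5 is achievable: Audit=week 2, Package=week 5, Research=week 1, Test=week 6, Draft=week 2, Spec=week 1.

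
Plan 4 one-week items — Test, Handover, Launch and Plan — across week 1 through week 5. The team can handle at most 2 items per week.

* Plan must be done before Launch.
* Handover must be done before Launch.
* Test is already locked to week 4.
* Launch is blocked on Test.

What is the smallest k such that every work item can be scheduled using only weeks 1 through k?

5 weeks

The precedence chain requires at least 2 distinct weeks.
With at most 2 per week and 4 work items, at least 2 weeks are needed.
Propagating the time windows through the other constraints, Launch can't land before week 5, so the schedule must run through at least week 5.
5 works (last occupied week: week 5): for example Test -> week 4, Plan -> week 1, Launch -> week 5, Handover -> week 1.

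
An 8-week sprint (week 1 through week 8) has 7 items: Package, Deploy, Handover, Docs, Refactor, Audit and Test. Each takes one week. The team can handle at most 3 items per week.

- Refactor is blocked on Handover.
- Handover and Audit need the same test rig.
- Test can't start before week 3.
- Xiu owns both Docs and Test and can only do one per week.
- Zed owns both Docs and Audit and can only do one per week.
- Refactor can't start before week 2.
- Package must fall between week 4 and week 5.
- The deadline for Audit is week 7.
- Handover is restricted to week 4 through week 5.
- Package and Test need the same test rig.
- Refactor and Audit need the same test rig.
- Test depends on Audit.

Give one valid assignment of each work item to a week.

Audit -> week 1; Deploy -> week 1; Package -> week 4; Refactor -> week 5; Docs -> week 2; Handover -> week 4; Test -> week 3

Checking: Audit(week 1) before Test(week 3); Handover(week 4) before Refactor(week 5); Refactor(week 5) != Audit(week 1); Docs(week 2) != Audit(week 1); Handover(week 4) != Audit(week 1); Package(week 4) != Test(week 3); Docs(week 2) != Test(week 3); Package=week 4 in [week 4,week 5]; Audit=week 1 in [week 1,week 7]; Handover=week 4 in [week 4,week 5]; Test=week 3 in [week 3,week 8]; Refactor=week 5 in [week 2,week 8]; max 2 per week (cap 3).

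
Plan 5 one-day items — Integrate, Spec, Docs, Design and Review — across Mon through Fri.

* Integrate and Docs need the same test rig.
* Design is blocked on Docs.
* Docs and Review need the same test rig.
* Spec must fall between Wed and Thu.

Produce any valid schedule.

Design -> Tue, Spec -> Wed, Review -> Tue, Docs -> Mon, Integrate -> Tue

Checking: Docs(Mon) before Design(Tue); Docs(Mon) != Review(Tue); Integrate(Tue) != Docs(Mon); Spec=Wed in [Wed,Thu].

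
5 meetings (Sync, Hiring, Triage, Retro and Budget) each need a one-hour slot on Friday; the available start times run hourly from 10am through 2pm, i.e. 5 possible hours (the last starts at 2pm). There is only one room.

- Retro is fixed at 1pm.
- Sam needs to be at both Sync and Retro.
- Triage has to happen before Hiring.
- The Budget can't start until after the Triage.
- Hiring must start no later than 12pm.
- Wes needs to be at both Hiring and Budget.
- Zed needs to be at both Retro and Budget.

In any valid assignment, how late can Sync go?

Sync at 2pm is achievable: Hiring -> 11am, Triage -> 10am, Sync -> 2pm, Retro -> 1pm, Budget -> 12pm.

2pm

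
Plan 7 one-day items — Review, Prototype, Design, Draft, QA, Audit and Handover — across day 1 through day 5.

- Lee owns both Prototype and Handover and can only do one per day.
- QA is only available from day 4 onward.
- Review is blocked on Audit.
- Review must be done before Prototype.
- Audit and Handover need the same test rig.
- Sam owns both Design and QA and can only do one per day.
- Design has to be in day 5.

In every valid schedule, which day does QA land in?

day 4

QA's window is day 4–day 5.
Design is fixed at day 5, and QA can't share a day with Design.
So QA must be day 4.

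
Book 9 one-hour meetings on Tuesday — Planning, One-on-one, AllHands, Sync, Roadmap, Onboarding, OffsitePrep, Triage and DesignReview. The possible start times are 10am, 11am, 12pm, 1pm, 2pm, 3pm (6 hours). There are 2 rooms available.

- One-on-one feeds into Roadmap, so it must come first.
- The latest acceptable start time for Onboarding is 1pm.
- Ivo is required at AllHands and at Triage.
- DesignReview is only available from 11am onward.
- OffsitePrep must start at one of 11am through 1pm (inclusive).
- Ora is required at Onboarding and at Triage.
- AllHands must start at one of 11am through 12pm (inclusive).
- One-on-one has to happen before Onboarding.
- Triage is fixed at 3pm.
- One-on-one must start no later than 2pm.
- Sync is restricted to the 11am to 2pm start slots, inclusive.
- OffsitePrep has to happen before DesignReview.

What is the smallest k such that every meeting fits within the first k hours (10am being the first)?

The precedence chain requires at least 2 distinct hours.
With at most 2 per hour and 9 meetings, at least 5 hours are needed.
Triage can't be placed before 3pm — that is hour 6 counting from 10am — so the schedule must run through at least 6 hours.
6 works (last occupied hour: 3pm): for example OffsitePrep=11am; Triage=3pm; Sync=12pm; One-on-one=10am; AllHands=11am; DesignReview=1pm; Onboarding=12pm; Roadmap=1pm; Planning=10am.

6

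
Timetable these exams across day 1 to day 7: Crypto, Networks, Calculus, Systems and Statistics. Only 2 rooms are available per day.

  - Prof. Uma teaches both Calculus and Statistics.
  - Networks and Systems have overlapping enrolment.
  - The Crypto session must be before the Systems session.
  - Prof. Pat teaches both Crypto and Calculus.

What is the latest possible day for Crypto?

day 6

Downstream work caps Crypto at day 6.
Crypto at day 6 is achievable: Systems=day 7, Statistics=day 2, Crypto=day 6, Networks=day 1, Calculus=day 1.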